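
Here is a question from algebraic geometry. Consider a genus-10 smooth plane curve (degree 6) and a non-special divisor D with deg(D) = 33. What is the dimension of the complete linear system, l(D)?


First, compute the genus of a smooth plane curve of degree 6:
g = (d-1)(d-2)/2 = (6-1)(6-2)/2 = 10
For a non-special divisor D (i.e., h^1(D) = 0), Riemann-Roch gives:
l(D) = deg(D) - g + 1
Since deg(D) = 33 >= 2g - 1 = 19, D is non-special.
l(D) = 33 - 10 + 1 = 24

24


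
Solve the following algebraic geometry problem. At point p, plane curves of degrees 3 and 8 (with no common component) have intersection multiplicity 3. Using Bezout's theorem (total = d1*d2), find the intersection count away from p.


By Bezout's theorem, the total intersection number is d1 * d2.
Total = 3 * 8 = 24
Intersection multiplicity at p = 3
Remaining intersections = 24 - 3 = 21

21


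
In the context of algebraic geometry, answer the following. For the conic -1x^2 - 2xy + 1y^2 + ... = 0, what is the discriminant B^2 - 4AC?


The discriminant of a conic Ax^2 + Bxy + Cy^2 + ... = 0 is B^2 - 4AC.
B^2 = (-2)^2 = 4
4AC = 4*(-1)*1 = -4
Discriminant = 4 + 4 = 8

8


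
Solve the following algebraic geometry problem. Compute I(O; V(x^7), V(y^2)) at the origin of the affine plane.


The intersection multiplicity of V(x^a) and V(y^b) at the origin is:
I(O; V(x^7), V(y^2)) = dim_k(k[x,y]/(x^7, y^2))
A basis for k[x,y]/(x^7, y^2) is the set of monomials x^i * y^j
where 0 <= i < 7 and 0 <= j < 2.
The number of such monomials is 7 * 2 = 14

14


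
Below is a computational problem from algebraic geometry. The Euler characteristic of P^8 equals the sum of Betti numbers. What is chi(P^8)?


The complex projective space P^8 has one cell in each even real dimension 0, 2, ..., 16.
The cohomology groups are H^{2k}(P^8) = Z for k = 0,...,8, and 0 otherwise.
Euler characteristic = sum of Betti numbers = 1 per even-dimensional cohomology group.
chi(P^8) = 8 + 1 = 9

9


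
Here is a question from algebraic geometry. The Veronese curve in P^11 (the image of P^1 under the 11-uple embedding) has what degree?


The rational normal curve in P^11 is the image of P^1 under the 11-uple Veronese.
A general hyperplane in P^11 pulls back to a degree-11 form on P^1, which has 11 zeros,
so the curve meets a general hyperplane in 11 points. Degree = 11.

11


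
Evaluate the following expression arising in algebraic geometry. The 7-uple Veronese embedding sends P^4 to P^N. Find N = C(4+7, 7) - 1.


The Veronese embedding v_d: P^n -> P^N maps each point to all
degree-d monomials in n+1 homogeneous coordinates.
N = C(n+d, d) - 1
N = C(4+7, 7) - 1
N = C(11, 7) - 1
C(11, 7) = 330
N = 330 - 1 = 329

329


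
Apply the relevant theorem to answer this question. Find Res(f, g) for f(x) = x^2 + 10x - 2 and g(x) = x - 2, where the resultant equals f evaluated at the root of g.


For Res(f, x - c), we evaluate f at x = c.
f(2) = 2^2 + 10*2 - 2
= 4 + 20 - 2
= 24 - 2 = 22
Res(f, g) = 22

22


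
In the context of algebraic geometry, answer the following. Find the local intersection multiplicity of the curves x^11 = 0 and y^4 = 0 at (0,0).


The intersection multiplicity of V(x^a) and V(y^b) at the origin is:
I(O; V(x^11), V(y^4)) = dim_k(k[x,y]/(x^11, y^4))
A basis for k[x,y]/(x^11, y^4) is the set of monomials x^i * y^j
where 0 <= i < 11 and 0 <= j < 4.
The number of such monomials is 11 * 4 = 44

44


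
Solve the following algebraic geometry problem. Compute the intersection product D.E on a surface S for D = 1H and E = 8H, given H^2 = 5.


Using bilinearity of the intersection pairing on a surface S:
(aH).(bH) = ab * (H.H)
We have H^2 = 5.
D.E = (1H).(8H) = 1*8*5
= 8*5
= 40

40


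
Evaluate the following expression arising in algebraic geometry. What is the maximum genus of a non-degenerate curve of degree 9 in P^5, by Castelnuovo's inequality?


Castelnuovo's bound: write d - 1 = m(r-1) + epsilon with 0 <= epsilon < r-1.
d - 1 = 9 - 1 = 8
r - 1 = 5 - 1 = 4
8 = 2*4 + 0, so m = 2, epsilon = 0
pi(d, r) = m(m-1)(r-1)/2 + m*epsilon
= 2*1*4/2 + 2*0
= 8/2 + 0
= 4 + 0 = 4

4


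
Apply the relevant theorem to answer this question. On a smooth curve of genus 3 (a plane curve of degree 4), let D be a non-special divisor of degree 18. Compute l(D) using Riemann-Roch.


First, compute the genus of a smooth plane curve of degree 4:
g = (d-1)(d-2)/2 = (4-1)(4-2)/2 = 3
For a non-special divisor D (i.e., h^1(D) = 0), Riemann-Roch gives:
l(D) = deg(D) - g + 1
Since deg(D) = 18 >= 2g - 1 = 5, D is non-special.
l(D) = 18 - 3 + 1 = 16

16


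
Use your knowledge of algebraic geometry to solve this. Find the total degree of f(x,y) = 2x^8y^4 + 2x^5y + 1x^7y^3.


Examine each term for its total degree (sum of exponents).
  Term '2x^8y^4' has total degree 8+4 = 12.
  Term '2x^5y' has total degree 5+1 = 6.
  Term '1x^7y^3' has total degree 7+3 = 10.
The maximum total degree among all terms is 12.

12


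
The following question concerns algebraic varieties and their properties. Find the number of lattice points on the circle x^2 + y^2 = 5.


Systematically check integer values of x where x^2 <= 5.
For each valid x, check if 5 - x^2 is a perfect square.
x=1: 5 - 1 = 4, sqrt = 2 (valid)
x=2: 5 - 4 = 1, sqrt = 1 (valid)
Total integer solutions found: 8

8


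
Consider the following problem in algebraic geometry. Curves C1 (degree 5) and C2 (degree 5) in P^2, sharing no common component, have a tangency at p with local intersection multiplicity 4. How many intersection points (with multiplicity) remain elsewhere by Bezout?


By Bezout's theorem, the total intersection number is d1 * d2.
Total = 5 * 5 = 25
Intersection multiplicity at p = 4
Remaining intersections = 25 - 4 = 21

21


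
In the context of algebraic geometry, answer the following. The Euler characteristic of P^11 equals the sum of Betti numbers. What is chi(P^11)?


The complex projective space P^11 has one cell in each even real dimension 0, 2, ..., 22.
The cohomology groups are H^{2k}(P^11) = Z for k = 0,...,11, and 0 otherwise.
Euler characteristic = sum of Betti numbers = 1 per even-dimensional cohomology group.
chi(P^11) = 11 + 1 = 12

12


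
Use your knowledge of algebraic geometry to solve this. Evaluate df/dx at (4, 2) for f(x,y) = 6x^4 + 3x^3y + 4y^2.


df/dx = 4*6*x^3 + 3*3*x^2*y
At (4,2): 4*6*4^3 + 3*3*4^2*2
= 1536 + 288
= 1824

1824


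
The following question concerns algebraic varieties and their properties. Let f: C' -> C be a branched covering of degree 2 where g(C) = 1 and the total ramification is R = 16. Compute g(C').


Riemann-Hurwitz formula: 2g' - 2 = d(2g - 2) + R
Given: d = 2, g = 1, R = 16
2g' - 2 = 2*(2*1 - 2) + 16
2g' - 2 = 2*0 + 16
2g' - 2 = 0 + 16 = 16
2g' = 18
g' = 9

9


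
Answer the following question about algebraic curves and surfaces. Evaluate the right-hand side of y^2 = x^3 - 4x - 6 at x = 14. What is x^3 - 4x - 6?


Compute x^3 - 4x - 6 at x = 14:
x^3 = 14^3 = 2744
(-4)*x = (-4)*14 = -56
Sum: 2744 - 56 - 6 = 2682

2682


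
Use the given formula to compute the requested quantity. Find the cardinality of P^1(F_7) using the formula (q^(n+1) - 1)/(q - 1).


P^1(F_7) has (q^(n+1) - 1)/(q - 1) points.
= 7^1 + 7^0
= 7 + 1
= 8

8


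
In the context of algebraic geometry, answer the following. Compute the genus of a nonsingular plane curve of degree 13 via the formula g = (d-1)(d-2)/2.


Using the genus formula for smooth plane curves:
g = (d-1)(d-2)/2
g = (13-1)(13-2)/2
g = 12*11/2
g = 132/2 = 66

66


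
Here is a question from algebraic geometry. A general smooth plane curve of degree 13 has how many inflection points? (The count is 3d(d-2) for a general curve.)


For a general smooth plane curve C of degree d, the inflection points are
the intersection of C with its Hessian curve, which has degree 3(d-2).
By Bezout, the total intersection number is d * 3(d-2) = 13 * 33 = 429.
For a general curve every flex is ordinary, so each contributes
multiplicity 1 to C·Hess(C), and the number of distinct inflection
points is 3d(d-2).
Inflection points = 3*13*(13-2) = 3*13*11 = 429

429


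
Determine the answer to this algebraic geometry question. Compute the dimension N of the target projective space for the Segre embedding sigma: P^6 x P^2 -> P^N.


The Segre embedding maps P^m x P^n into P^N via
all products of coordinates from each factor.
N = (m+1)(n+1) - 1
N = (6+1)(2+1) - 1
N = 7*3 - 1
N = 21 - 1 = 20

20


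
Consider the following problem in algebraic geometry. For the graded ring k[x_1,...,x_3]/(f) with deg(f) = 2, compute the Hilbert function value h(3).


For R = k[x_1,...,x_n]/(f) with f homogeneous of degree e:
The Hilbert series is (1 - t^e)/(1 - t)^n.
So h(d) = C(d+n-1, n-1) - C(d-e+n-1, n-1) for d >= e.
With n=3, e=2, d=3:
C(3+3-1, 3-1) = C(5, 2) = 10
C(3-2+3-1, 3-1) = C(3, 2) = 3
h(3) = 10 - 3 = 7

7


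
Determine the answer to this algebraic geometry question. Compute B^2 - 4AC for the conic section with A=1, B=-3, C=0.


The discriminant of a conic Ax^2 + Bxy + Cy^2 + ... = 0 is B^2 - 4AC.
B^2 = (-3)^2 = 9
4AC = 4*1*0 = 0
Discriminant = 9 + 0 = 9

9


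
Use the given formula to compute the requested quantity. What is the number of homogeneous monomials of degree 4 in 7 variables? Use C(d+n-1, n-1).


The number of degree-4 monomials in 7 variables is C(d+n-1, n-1).
= C(4+7-1, 7-1) = C(10, 6)
= 210

210


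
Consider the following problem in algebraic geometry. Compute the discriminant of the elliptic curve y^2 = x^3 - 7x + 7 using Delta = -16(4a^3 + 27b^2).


Compute each component:
4a^3 = 4*(-7)^3 = 4*(-343) = -1372
27b^2 = 27*7^2 = 27*49 = 1323
4a^3 + 27b^2 = -1372 + 1323 = -49
Delta = -16*(-49) = 784

784


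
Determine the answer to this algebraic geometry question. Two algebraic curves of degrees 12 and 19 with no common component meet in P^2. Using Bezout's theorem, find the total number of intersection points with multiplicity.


Bezout's theorem states the intersection count equals the product of degrees.
Intersection count = 12 * 19 = 228

228


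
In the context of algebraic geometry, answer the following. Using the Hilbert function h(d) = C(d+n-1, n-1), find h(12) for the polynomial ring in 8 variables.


The Hilbert function for the polynomial ring in 8 variables is:
h(d) = C(d+n-1, n-1)
h(12) = C(12+8-1, 8-1) = C(19, 7)
= 19! / (7! * 12!)
= 50388

50388


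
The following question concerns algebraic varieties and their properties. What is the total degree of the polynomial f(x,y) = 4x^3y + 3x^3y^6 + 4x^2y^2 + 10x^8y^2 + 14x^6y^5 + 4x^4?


Examine each term for its total degree (sum of exponents).
  Term '4x^3y' has total degree 3+1 = 4.
  Term '3x^3y^6' has total degree 3+6 = 9.
  Term '4x^2y^2' has total degree 2+2 = 4.
  Term '10x^8y^2' has total degree 8+2 = 10.
  Term '14x^6y^5' has total degree 6+5 = 11.
  Term '4x^4' has total degree 4+0 = 4.
The maximum total degree among all terms is 11.

11


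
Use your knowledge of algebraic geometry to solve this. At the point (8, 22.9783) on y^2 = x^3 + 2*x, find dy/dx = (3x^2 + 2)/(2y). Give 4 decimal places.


Using implicit differentiation of y^2 = x^3 + 2*x:
2y * dy/dx = 3x^2 + 2
dy/dx = (3x^2 + 2)/(2y)
Numerator: 3*8^2 + 2 = 194
Denominator: 2*22.9783 = 45.9566
dy/dx = 194/45.9566 = 4.2214

4.2214


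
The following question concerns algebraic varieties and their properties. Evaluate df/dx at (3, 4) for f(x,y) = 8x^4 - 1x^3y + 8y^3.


df/dx = 4*8*x^3 + 3*(-1)*x^2*y
At (3,4): 4*8*3^3 + 3*(-1)*3^2*4
= 864 - 108
= 756

756


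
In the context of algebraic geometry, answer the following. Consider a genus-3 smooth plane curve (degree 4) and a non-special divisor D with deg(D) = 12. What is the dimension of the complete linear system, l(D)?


First, compute the genus of a smooth plane curve of degree 4:
g = (d-1)(d-2)/2 = (4-1)(4-2)/2 = 3
For a non-special divisor D (i.e., h^1(D) = 0), Riemann-Roch gives:
l(D) = deg(D) - g + 1
Since deg(D) = 12 >= 2g - 1 = 5, D is non-special.
l(D) = 12 - 3 + 1 = 10

10


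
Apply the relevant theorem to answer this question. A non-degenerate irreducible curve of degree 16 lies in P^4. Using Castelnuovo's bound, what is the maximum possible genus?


Castelnuovo's bound: write d - 1 = m(r-1) + epsilon with 0 <= epsilon < r-1.
d - 1 = 16 - 1 = 15
r - 1 = 4 - 1 = 3
15 = 5*3 + 0, so m = 5, epsilon = 0
pi(d, r) = m(m-1)(r-1)/2 + m*epsilon
= 5*4*3/2 + 5*0
= 60/2 + 0
= 30 + 0 = 30

30


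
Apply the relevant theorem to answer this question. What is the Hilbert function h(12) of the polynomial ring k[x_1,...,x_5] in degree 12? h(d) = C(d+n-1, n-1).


The Hilbert function for the polynomial ring in 5 variables is:
h(d) = C(d+n-1, n-1)
h(12) = C(12+5-1, 5-1) = C(16, 4)
= 16! / (4! * 12!)
= 1820

1820


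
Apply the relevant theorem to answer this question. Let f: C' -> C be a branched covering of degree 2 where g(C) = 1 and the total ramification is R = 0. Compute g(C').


Riemann-Hurwitz formula: 2g' - 2 = d(2g - 2) + R
Given: d = 2, g = 1, R = 0
2g' - 2 = 2*(2*1 - 2) + 0
2g' - 2 = 2*0 + 0
2g' - 2 = 0 + 0 = 0
2g' = 2
g' = 1

1


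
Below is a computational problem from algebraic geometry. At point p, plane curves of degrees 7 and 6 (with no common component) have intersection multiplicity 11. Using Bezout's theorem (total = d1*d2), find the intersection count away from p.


By Bezout's theorem, the total intersection number is d1 * d2.
Total = 7 * 6 = 42
Intersection multiplicity at p = 11
Remaining intersections = 42 - 11 = 31

31


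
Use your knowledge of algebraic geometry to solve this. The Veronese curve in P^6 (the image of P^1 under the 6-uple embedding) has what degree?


The rational normal curve in P^6 is the image of P^1 under the 6-uple Veronese.
A general hyperplane in P^6 pulls back to a degree-6 form on P^1, which has 6 zeros,
so the curve meets a general hyperplane in 6 points. Degree = 6.

6


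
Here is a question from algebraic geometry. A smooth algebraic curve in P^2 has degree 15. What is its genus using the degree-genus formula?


Using the genus formula for smooth plane curves:
g = (d-1)(d-2)/2
g = (15-1)(15-2)/2
g = 14*13/2
g = 182/2 = 91

91


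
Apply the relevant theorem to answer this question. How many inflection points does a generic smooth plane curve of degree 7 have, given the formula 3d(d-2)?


For a general smooth plane curve C of degree d, the inflection points are
the intersection of C with its Hessian curve, which has degree 3(d-2).
By Bezout, the total intersection number is d * 3(d-2) = 7 * 15 = 105.
For a general curve every flex is ordinary, so each contributes
multiplicity 1 to C·Hess(C), and the number of distinct inflection
points is 3d(d-2).
Inflection points = 3*7*(7-2) = 3*7*5 = 105

105


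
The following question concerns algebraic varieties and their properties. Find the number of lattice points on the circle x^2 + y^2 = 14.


Systematically check integer values of x where x^2 <= 14.
For each valid x, check if 14 - x^2 is a perfect square.
Total integer solutions found: 0

0


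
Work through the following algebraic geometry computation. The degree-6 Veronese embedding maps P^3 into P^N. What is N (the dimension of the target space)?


The Veronese embedding v_d: P^n -> P^N maps each point to all
degree-d monomials in n+1 homogeneous coordinates.
N = C(n+d, d) - 1
N = C(3+6, 6) - 1
N = C(9, 6) - 1
C(9, 6) = 84
N = 84 - 1 = 83

83


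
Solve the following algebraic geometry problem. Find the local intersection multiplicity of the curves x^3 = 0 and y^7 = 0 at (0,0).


The intersection multiplicity of V(x^a) and V(y^b) at the origin is:
I(O; V(x^3), V(y^7)) = dim_k(k[x,y]/(x^3, y^7))
A basis for k[x,y]/(x^3, y^7) is the set of monomials x^i * y^j
where 0 <= i < 3 and 0 <= j < 7.
The number of such monomials is 3 * 7 = 21

21


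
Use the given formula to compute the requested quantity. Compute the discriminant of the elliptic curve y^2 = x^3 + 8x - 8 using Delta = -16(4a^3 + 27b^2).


Compute each component:
4a^3 = 4*8^3 = 4*512 = 2048
27b^2 = 27*(-8)^2 = 27*64 = 1728
4a^3 + 27b^2 = 2048 + 1728 = 3776
Delta = -16*3776 = -60416

-60416


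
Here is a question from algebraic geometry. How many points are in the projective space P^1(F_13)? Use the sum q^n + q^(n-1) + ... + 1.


P^1(F_13) has (q^(n+1) - 1)/(q - 1) points.
= 13^1 + 13^0
= 13 + 1
= 14

14


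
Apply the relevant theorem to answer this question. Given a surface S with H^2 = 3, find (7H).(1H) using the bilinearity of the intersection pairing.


Using bilinearity of the intersection pairing on a surface S:
(aH).(bH) = ab * (H.H)
We have H^2 = 3.
D.E = (7H).(1H) = 7*1*3
= 7*3
= 21

21


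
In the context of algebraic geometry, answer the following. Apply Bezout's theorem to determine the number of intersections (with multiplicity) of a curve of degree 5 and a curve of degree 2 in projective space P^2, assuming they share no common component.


Bezout's theorem states the intersection count equals the product of degrees.
Intersection count = 5 * 2 = 10

10


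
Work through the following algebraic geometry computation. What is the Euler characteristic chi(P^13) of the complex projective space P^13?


The complex projective space P^13 has one cell in each even real dimension 0, 2, ..., 26.
The cohomology groups are H^{2k}(P^13) = Z for k = 0,...,13, and 0 otherwise.
Euler characteristic = sum of Betti numbers = 1 per even-dimensional cohomology group.
chi(P^13) = 13 + 1 = 14

14


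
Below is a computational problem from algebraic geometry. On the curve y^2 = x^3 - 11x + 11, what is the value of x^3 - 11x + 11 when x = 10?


Compute x^3 - 11x + 11 at x = 10:
x^3 = 10^3 = 1000
(-11)*x = (-11)*10 = -110
Sum: 1000 - 110 + 11 = 901

901


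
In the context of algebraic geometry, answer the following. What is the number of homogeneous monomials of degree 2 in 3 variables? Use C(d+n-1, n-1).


The number of degree-2 monomials in 3 variables is C(d+n-1, n-1).
= C(2+3-1, 3-1) = C(4, 2)
= 6

6


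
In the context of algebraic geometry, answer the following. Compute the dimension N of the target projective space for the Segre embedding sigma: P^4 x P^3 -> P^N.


The Segre embedding maps P^m x P^n into P^N via
all products of coordinates from each factor.
N = (m+1)(n+1) - 1
N = (4+1)(3+1) - 1
N = 5*4 - 1
N = 20 - 1 = 19

19


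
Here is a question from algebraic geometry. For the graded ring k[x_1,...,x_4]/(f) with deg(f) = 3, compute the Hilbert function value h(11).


For R = k[x_1,...,x_n]/(f) with f homogeneous of degree e:
The Hilbert series is (1 - t^e)/(1 - t)^n.
So h(d) = C(d+n-1, n-1) - C(d-e+n-1, n-1) for d >= e.
With n=4, e=3, d=11:
C(11+4-1, 4-1) = C(14, 3) = 364
C(11-3+4-1, 4-1) = C(11, 3) = 165
h(11) = 364 - 165 = 199

199


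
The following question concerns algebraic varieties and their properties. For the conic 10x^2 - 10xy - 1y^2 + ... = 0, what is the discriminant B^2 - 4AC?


The discriminant of a conic Ax^2 + Bxy + Cy^2 + ... = 0 is B^2 - 4AC.
B^2 = (-10)^2 = 100
4AC = 4*10*(-1) = -40
Discriminant = 100 + 40 = 140

140


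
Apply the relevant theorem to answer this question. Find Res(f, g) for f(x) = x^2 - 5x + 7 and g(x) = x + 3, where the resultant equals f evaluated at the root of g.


For Res(f, x - c), we evaluate f at x = c.
f(-3) = (-3)^2 - 5*(-3) + 7
= 9 + 15 + 7
= 24 + 7 = 31
Res(f, g) = 31

31


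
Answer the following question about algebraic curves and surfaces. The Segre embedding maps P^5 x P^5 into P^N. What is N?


The Segre embedding maps P^m x P^n into P^N via
all products of coordinates from each factor.
N = (m+1)(n+1) - 1
N = (5+1)(5+1) - 1
N = 6*6 - 1
N = 36 - 1 = 35

35


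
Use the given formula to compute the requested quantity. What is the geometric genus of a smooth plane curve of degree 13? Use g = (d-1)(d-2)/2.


Using the genus formula for smooth plane curves:
g = (d-1)(d-2)/2
g = (13-1)(13-2)/2
g = 12*11/2
g = 132/2 = 66

66


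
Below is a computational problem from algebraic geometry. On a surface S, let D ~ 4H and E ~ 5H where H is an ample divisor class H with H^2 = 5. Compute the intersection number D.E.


Using bilinearity of the intersection pairing on a surface S:
(aH).(bH) = ab * (H.H)
We have H^2 = 5.
D.E = (4H).(5H) = 4*5*5
= 20*5
= 100

100


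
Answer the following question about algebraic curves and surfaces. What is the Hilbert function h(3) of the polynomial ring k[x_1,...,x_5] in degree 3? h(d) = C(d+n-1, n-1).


The Hilbert function for the polynomial ring in 5 variables is:
h(d) = C(d+n-1, n-1)
h(3) = C(3+5-1, 5-1) = C(7, 4)
= 7! / (4! * 3!)
= 35

35


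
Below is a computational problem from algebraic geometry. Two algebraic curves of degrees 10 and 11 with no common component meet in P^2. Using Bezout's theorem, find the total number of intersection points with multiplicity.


Bezout's theorem states the intersection count equals the product of degrees.
Intersection count = 10 * 11 = 110

110


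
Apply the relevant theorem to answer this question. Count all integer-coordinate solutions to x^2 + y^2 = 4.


Systematically check integer values of x where x^2 <= 4.
For each valid x, check if 4 - x^2 is a perfect square.
x=0: 4 - 0 = 4, sqrt = 2 (valid)
x=2: 4 - 4 = 0, sqrt = 0 (valid)
Total integer solutions found: 4

4


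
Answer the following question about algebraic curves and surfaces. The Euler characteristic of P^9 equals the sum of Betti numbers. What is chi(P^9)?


The complex projective space P^9 has one cell in each even real dimension 0, 2, ..., 18.
The cohomology groups are H^{2k}(P^9) = Z for k = 0,...,9, and 0 otherwise.
Euler characteristic = sum of Betti numbers = 1 per even-dimensional cohomology group.
chi(P^9) = 9 + 1 = 10

10


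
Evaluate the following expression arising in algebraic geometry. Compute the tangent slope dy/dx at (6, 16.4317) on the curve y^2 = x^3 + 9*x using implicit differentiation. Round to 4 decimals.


Using implicit differentiation of y^2 = x^3 + 9*x:
2y * dy/dx = 3x^2 + 9
dy/dx = (3x^2 + 9)/(2y)
Numerator: 3*6^2 + 9 = 117
Denominator: 2*16.4317 = 32.8634
dy/dx = 117/32.8634 = 3.5602

3.5602


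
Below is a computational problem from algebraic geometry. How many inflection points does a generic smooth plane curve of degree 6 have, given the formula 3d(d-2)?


For a general smooth plane curve C of degree d, the inflection points are
the intersection of C with its Hessian curve, which has degree 3(d-2).
By Bezout, the total intersection number is d * 3(d-2) = 6 * 12 = 72.
For a general curve every flex is ordinary, so each contributes
multiplicity 1 to C·Hess(C), and the number of distinct inflection
points is 3d(d-2).
Inflection points = 3*6*(6-2) = 3*6*4 = 72

72


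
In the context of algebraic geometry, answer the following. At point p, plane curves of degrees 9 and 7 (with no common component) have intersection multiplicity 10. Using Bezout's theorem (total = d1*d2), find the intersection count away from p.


By Bezout's theorem, the total intersection number is d1 * d2.
Total = 9 * 7 = 63
Intersection multiplicity at p = 10
Remaining intersections = 63 - 10 = 53

53


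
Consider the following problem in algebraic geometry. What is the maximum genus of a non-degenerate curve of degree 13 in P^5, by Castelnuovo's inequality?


Castelnuovo's bound: write d - 1 = m(r-1) + epsilon with 0 <= epsilon < r-1.
d - 1 = 13 - 1 = 12
r - 1 = 5 - 1 = 4
12 = 3*4 + 0, so m = 3, epsilon = 0
pi(d, r) = m(m-1)(r-1)/2 + m*epsilon
= 3*2*4/2 + 3*0
= 24/2 + 0
= 12 + 0 = 12

12


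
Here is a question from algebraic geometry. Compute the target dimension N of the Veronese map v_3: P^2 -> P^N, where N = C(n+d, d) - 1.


The Veronese embedding v_d: P^n -> P^N maps each point to all
degree-d monomials in n+1 homogeneous coordinates.
N = C(n+d, d) - 1
N = C(2+3, 3) - 1
N = C(5, 3) - 1
C(5, 3) = 10
N = 10 - 1 = 9

9


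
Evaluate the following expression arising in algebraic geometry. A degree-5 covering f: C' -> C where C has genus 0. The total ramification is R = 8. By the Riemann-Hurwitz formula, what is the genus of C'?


Riemann-Hurwitz formula: 2g' - 2 = d(2g - 2) + R
Given: d = 5, g = 0, R = 8
2g' - 2 = 5*(2*0 - 2) + 8
2g' - 2 = 5*(-2) + 8
2g' - 2 = -10 + 8 = -2
2g' = 0
g' = 0

0


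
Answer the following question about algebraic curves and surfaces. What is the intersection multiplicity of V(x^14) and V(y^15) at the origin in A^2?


The intersection multiplicity of V(x^a) and V(y^b) at the origin is:
I(O; V(x^14), V(y^15)) = dim_k(k[x,y]/(x^14, y^15))
A basis for k[x,y]/(x^14, y^15) is the set of monomials x^i * y^j
where 0 <= i < 14 and 0 <= j < 15.
The number of such monomials is 14 * 15 = 210

210


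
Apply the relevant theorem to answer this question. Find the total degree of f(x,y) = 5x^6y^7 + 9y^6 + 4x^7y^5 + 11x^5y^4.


Examine each term for its total degree (sum of exponents).
  Term '5x^6y^7' has total degree 6+7 = 13.
  Term '9y^6' has total degree 0+6 = 6.
  Term '4x^7y^5' has total degree 7+5 = 12.
  Term '11x^5y^4' has total degree 5+4 = 9.
The maximum total degree among all terms is 13.

13


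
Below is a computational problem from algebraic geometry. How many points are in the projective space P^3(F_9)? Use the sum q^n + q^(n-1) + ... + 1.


P^3(F_9) has (q^(n+1) - 1)/(q - 1) points.
= 9^3 + 9^2 + 9^1 + 9^0
= 729 + 81 + 9 + 1
= 820

820


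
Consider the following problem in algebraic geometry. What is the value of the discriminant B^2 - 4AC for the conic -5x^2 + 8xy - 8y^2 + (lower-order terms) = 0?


The discriminant of a conic Ax^2 + Bxy + Cy^2 + ... = 0 is B^2 - 4AC.
B^2 = 8^2 = 64
4AC = 4*(-5)*(-8) = 160
Discriminant = 64 - 160 = -96

-96


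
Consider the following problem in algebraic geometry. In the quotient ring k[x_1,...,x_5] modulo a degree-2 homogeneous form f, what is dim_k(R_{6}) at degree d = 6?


For R = k[x_1,...,x_n]/(f) with f homogeneous of degree e:
The Hilbert series is (1 - t^e)/(1 - t)^n.
So h(d) = C(d+n-1, n-1) - C(d-e+n-1, n-1) for d >= e.
With n=5, e=2, d=6:
C(6+5-1, 5-1) = C(10, 4) = 210
C(6-2+5-1, 5-1) = C(8, 4) = 70
h(6) = 210 - 70 = 140

140


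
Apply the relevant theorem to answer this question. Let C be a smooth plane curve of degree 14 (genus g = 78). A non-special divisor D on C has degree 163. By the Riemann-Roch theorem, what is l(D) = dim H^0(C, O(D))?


First, compute the genus of a smooth plane curve of degree 14:
g = (d-1)(d-2)/2 = (14-1)(14-2)/2 = 78
For a non-special divisor D (i.e., h^1(D) = 0), Riemann-Roch gives:
l(D) = deg(D) - g + 1
Since deg(D) = 163 >= 2g - 1 = 155, D is non-special.
l(D) = 163 - 78 + 1 = 86

86


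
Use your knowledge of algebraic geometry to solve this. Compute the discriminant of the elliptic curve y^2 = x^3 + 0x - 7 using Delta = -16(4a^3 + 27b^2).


Compute each component:
4a^3 = 4*0^3 = 4*0 = 0
27b^2 = 27*(-7)^2 = 27*49 = 1323
4a^3 + 27b^2 = 0 + 1323 = 1323
Delta = -16*1323 = -21168

-21168


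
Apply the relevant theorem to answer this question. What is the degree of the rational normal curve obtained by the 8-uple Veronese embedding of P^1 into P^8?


The rational normal curve in P^8 is the image of P^1 under the 8-uple Veronese.
A general hyperplane in P^8 pulls back to a degree-8 form on P^1, which has 8 zeros,
so the curve meets a general hyperplane in 8 points. Degree = 8.

8


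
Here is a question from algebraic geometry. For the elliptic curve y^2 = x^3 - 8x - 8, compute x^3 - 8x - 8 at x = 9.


Compute x^3 - 8x - 8 at x = 9:
x^3 = 9^3 = 729
(-8)*x = (-8)*9 = -72
Sum: 729 - 72 - 8 = 649

649


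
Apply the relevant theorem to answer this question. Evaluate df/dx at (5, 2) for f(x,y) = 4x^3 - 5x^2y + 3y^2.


df/dx = 3*4*x^2 + 2*(-5)*x^1*y
At (5,2): 3*4*5^2 + 2*(-5)*5^1*2
= 300 - 100
= 200

200


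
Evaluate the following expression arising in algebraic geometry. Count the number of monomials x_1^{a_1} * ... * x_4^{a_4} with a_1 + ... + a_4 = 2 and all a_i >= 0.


The number of degree-2 monomials in 4 variables is C(d+n-1, n-1).
= C(2+4-1, 4-1) = C(5, 3)
= 10

10


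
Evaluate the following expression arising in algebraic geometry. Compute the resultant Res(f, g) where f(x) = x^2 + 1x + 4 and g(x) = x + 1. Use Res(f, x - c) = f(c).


For Res(f, x - c), we evaluate f at x = c.
f(-1) = (-1)^2 + 1*(-1) + 4
= 1 - 1 + 4
= 0 + 4 = 4
Res(f, g) = 4

4


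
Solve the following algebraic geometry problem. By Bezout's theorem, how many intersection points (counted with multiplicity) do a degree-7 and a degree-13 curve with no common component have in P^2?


Bezout's theorem states the intersection count equals the product of degrees.
Intersection count = 7 * 13 = 91

91


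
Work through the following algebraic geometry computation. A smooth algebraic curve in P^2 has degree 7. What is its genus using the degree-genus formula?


Using the genus formula for smooth plane curves:
g = (d-1)(d-2)/2
g = (7-1)(7-2)/2
g = 6*5/2
g = 30/2 = 15

15


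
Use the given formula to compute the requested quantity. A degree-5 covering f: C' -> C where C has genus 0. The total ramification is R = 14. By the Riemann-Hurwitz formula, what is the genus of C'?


Riemann-Hurwitz formula: 2g' - 2 = d(2g - 2) + R
Given: d = 5, g = 0, R = 14
2g' - 2 = 5*(2*0 - 2) + 14
2g' - 2 = 5*(-2) + 14
2g' - 2 = -10 + 14 = 4
2g' = 6
g' = 3

3


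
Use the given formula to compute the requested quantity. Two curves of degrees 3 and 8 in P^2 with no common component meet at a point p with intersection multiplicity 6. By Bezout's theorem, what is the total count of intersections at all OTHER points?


By Bezout's theorem, the total intersection number is d1 * d2.
Total = 3 * 8 = 24
Intersection multiplicity at p = 6
Remaining intersections = 24 - 6 = 18

18


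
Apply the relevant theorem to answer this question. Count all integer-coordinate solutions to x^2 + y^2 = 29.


Systematically check integer values of x where x^2 <= 29.
For each valid x, check if 29 - x^2 is a perfect square.
x=2: 29 - 4 = 25, sqrt = 5 (valid)
x=5: 29 - 25 = 4, sqrt = 2 (valid)
Total integer solutions found: 8

8


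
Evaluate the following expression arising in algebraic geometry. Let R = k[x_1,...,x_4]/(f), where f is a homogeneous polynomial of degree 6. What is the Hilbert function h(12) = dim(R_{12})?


For R = k[x_1,...,x_n]/(f) with f homogeneous of degree e:
The Hilbert series is (1 - t^e)/(1 - t)^n.
So h(d) = C(d+n-1, n-1) - C(d-e+n-1, n-1) for d >= e.
With n=4, e=6, d=12:
C(12+4-1, 4-1) = C(15, 3) = 455
C(12-6+4-1, 4-1) = C(9, 3) = 84
h(12) = 455 - 84 = 371

371


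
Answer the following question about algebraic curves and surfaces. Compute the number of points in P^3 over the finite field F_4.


P^3(F_4) has (q^(n+1) - 1)/(q - 1) points.
= 4^3 + 4^2 + 4^1 + 4^0
= 64 + 16 + 4 + 1
= 85

85


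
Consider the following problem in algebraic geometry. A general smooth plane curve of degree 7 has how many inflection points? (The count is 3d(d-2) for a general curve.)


For a general smooth plane curve C of degree d, the inflection points are
the intersection of C with its Hessian curve, which has degree 3(d-2).
By Bezout, the total intersection number is d * 3(d-2) = 7 * 15 = 105.
For a general curve every flex is ordinary, so each contributes
multiplicity 1 to C·Hess(C), and the number of distinct inflection
points is 3d(d-2).
Inflection points = 3*7*(7-2) = 3*7*5 = 105

105


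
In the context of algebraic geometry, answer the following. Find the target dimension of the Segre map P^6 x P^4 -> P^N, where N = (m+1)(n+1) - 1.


The Segre embedding maps P^m x P^n into P^N via
all products of coordinates from each factor.
N = (m+1)(n+1) - 1
N = (6+1)(4+1) - 1
N = 7*5 - 1
N = 35 - 1 = 34

34


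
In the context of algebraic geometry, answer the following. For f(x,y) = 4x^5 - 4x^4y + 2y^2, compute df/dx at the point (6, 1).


df/dx = 5*4*x^4 + 4*(-4)*x^3*y
At (6,1): 5*4*6^4 + 4*(-4)*6^3*1
= 25920 - 3456
= 22464

22464


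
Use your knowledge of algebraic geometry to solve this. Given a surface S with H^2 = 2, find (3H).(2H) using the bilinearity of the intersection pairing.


Using bilinearity of the intersection pairing on a surface S:
(aH).(bH) = ab * (H.H)
We have H^2 = 2.
D.E = (3H).(2H) = 3*2*2
= 6*2
= 12

12


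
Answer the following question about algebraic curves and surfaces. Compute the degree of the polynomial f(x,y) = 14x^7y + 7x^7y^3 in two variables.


Examine each term for its total degree (sum of exponents).
  Term '14x^7y' has total degree 7+1 = 8.
  Term '7x^7y^3' has total degree 7+3 = 10.
The maximum total degree among all terms is 10.

10


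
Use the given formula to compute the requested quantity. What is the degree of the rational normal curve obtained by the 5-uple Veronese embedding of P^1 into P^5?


The rational normal curve in P^5 is the image of P^1 under the 5-uple Veronese.
A general hyperplane in P^5 pulls back to a degree-5 form on P^1, which has 5 zeros,
so the curve meets a general hyperplane in 5 points. Degree = 5.

5


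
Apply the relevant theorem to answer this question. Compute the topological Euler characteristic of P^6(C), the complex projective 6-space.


The complex projective space P^6 has one cell in each even real dimension 0, 2, ..., 12.
The cohomology groups are H^{2k}(P^6) = Z for k = 0,...,6, and 0 otherwise.
Euler characteristic = sum of Betti numbers = 1 per even-dimensional cohomology group.
chi(P^6) = 6 + 1 = 7

7


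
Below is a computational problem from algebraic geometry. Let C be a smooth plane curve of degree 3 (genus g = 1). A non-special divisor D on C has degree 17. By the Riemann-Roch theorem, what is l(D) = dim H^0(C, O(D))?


First, compute the genus of a smooth plane curve of degree 3:
g = (d-1)(d-2)/2 = (3-1)(3-2)/2 = 1
For a non-special divisor D (i.e., h^1(D) = 0), Riemann-Roch gives:
l(D) = deg(D) - g + 1
Since deg(D) = 17 >= 2g - 1 = 1, D is non-special.
l(D) = 17 - 1 + 1 = 17

17


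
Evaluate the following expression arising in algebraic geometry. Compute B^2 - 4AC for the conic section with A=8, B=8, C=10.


The discriminant of a conic Ax^2 + Bxy + Cy^2 + ... = 0 is B^2 - 4AC.
B^2 = 8^2 = 64
4AC = 4*8*10 = 320
Discriminant = 64 - 320 = -256

-256


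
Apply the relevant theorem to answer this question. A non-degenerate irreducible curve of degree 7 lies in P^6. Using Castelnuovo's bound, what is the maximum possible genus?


Castelnuovo's bound: write d - 1 = m(r-1) + epsilon with 0 <= epsilon < r-1.
d - 1 = 7 - 1 = 6
r - 1 = 6 - 1 = 5
6 = 1*5 + 1, so m = 1, epsilon = 1
pi(d, r) = m(m-1)(r-1)/2 + m*epsilon
= 1*0*5/2 + 1*1
= 0/2 + 1
= 0 + 1 = 1

1


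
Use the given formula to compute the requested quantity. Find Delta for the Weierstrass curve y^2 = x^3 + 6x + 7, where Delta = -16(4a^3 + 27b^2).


Compute each component:
4a^3 = 4*6^3 = 4*216 = 864
27b^2 = 27*7^2 = 27*49 = 1323
4a^3 + 27b^2 = 864 + 1323 = 2187
Delta = -16*2187 = -34992

-34992


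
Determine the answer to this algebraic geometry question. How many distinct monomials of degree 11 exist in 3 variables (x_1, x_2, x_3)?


The number of degree-11 monomials in 3 variables is C(d+n-1, n-1).
= C(11+3-1, 3-1) = C(13, 2)
= 78

78


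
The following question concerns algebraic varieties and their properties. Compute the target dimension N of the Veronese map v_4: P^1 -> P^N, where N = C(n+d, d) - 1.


The Veronese embedding v_d: P^n -> P^N maps each point to all
degree-d monomials in n+1 homogeneous coordinates.
N = C(n+d, d) - 1
N = C(1+4, 4) - 1
N = C(5, 4) - 1
C(5, 4) = 5
N = 5 - 1 = 4

4


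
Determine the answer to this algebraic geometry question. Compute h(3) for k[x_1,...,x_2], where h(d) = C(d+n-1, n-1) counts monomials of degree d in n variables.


The Hilbert function for the polynomial ring in 2 variables is:
h(d) = C(d+n-1, n-1)
h(3) = C(3+2-1, 2-1) = C(4, 1)
= 4! / (1! * 3!)
= 4

4


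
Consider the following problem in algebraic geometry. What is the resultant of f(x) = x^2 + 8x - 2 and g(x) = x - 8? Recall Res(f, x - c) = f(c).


For Res(f, x - c), we evaluate f at x = c.
f(8) = 8^2 + 8*8 - 2
= 64 + 64 - 2
= 128 - 2 = 126
Res(f, g) = 126

126


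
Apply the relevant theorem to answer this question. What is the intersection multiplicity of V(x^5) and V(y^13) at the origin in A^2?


The intersection multiplicity of V(x^a) and V(y^b) at the origin is:
I(O; V(x^5), V(y^13)) = dim_k(k[x,y]/(x^5, y^13))
A basis for k[x,y]/(x^5, y^13) is the set of monomials x^i * y^j
where 0 <= i < 5 and 0 <= j < 13.
The number of such monomials is 5 * 13 = 65

65


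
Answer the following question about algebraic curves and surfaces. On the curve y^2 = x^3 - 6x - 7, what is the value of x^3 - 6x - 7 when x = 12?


Compute x^3 - 6x - 7 at x = 12:
x^3 = 12^3 = 1728
(-6)*x = (-6)*12 = -72
Sum: 1728 - 72 - 7 = 1649

1649


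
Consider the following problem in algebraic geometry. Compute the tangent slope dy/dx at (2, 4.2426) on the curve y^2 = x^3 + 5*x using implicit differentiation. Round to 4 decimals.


Using implicit differentiation of y^2 = x^3 + 5*x:
2y * dy/dx = 3x^2 + 5
dy/dx = (3x^2 + 5)/(2y)
Numerator: 3*2^2 + 5 = 17
Denominator: 2*4.2426 = 8.4852
dy/dx = 17/8.4852 = 2.0035

2.0035


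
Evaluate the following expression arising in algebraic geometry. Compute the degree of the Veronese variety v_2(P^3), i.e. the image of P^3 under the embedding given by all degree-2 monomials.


The Veronese variety v_2(P^3) has degree d^r.
d^r = 2^3 = 8

8


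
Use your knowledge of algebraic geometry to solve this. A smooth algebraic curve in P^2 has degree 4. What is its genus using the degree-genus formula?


Using the genus formula for smooth plane curves:
g = (d-1)(d-2)/2
g = (4-1)(4-2)/2
g = 3*2/2
g = 6/2 = 3

3


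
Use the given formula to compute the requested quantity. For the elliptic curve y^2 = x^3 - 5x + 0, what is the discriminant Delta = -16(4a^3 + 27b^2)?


Compute each component:
4a^3 = 4*(-5)^3 = 4*(-125) = -500
27b^2 = 27*0^2 = 27*0 = 0
4a^3 + 27b^2 = -500 + 0 = -500
Delta = -16*(-500) = 8000

8000


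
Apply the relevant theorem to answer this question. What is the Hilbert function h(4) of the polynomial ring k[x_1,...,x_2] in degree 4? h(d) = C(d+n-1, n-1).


The Hilbert function for the polynomial ring in 2 variables is:
h(d) = C(d+n-1, n-1)
h(4) = C(4+2-1, 2-1) = C(5, 1)
= 5! / (1! * 4!)
= 5

5


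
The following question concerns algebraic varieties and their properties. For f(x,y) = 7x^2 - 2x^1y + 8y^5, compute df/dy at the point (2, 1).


df/dy = (-2)*x^1 + 5*8*y^4
At (2,1): (-2)*2^1 + 5*8*1^4
= -4 + 40
= 36

36


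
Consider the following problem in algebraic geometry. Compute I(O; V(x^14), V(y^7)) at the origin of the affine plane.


The intersection multiplicity of V(x^a) and V(y^b) at the origin is:
I(O; V(x^14), V(y^7)) = dim_k(k[x,y]/(x^14, y^7))
A basis for k[x,y]/(x^14, y^7) is the set of monomials x^i * y^j
where 0 <= i < 14 and 0 <= j < 7.
The number of such monomials is 14 * 7 = 98

98


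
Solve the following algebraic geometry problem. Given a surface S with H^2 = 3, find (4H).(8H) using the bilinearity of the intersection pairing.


Using bilinearity of the intersection pairing on a surface S:
(aH).(bH) = ab * (H.H)
We have H^2 = 3.
D.E = (4H).(8H) = 4*8*3
= 32*3
= 96

96


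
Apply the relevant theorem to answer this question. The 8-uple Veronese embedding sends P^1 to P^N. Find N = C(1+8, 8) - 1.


The Veronese embedding v_d: P^n -> P^N maps each point to all
degree-d monomials in n+1 homogeneous coordinates.
N = C(n+d, d) - 1
N = C(1+8, 8) - 1
N = C(9, 8) - 1
C(9, 8) = 9
N = 9 - 1 = 8

8


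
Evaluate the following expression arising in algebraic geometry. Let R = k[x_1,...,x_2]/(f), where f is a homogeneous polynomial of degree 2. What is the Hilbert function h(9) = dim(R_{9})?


For R = k[x_1,...,x_n]/(f) with f homogeneous of degree e:
The Hilbert series is (1 - t^e)/(1 - t)^n.
So h(d) = C(d+n-1, n-1) - C(d-e+n-1, n-1) for d >= e.
With n=2, e=2, d=9:
C(9+2-1, 2-1) = C(10, 1) = 10
C(9-2+2-1, 2-1) = C(8, 1) = 8
h(9) = 10 - 8 = 2

2
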